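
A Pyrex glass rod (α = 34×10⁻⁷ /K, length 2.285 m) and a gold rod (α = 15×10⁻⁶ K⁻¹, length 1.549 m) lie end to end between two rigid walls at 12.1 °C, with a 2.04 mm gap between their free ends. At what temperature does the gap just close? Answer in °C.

T = 77.9 °C

α₁L₁ = 7.769×10⁻⁶ m/K, α₂L₂ = 2.3235×10⁻⁵ m/K → total 3.1004×10⁻⁵ m/K
ΔT = g/(α₁L₁+α₂L₂) = 2.04×10⁻³ / 3.1004×10⁻⁵ = 65.798 K
T = 12.1 + 65.798 = 77.898 °C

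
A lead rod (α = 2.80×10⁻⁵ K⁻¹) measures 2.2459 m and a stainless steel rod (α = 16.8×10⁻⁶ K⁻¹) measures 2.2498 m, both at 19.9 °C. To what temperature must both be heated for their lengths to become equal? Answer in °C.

L₁(1 + α₁ΔT) = L₂(1 + α₂ΔT) ⇒ ΔT = (L₂ − L₁)/(α₁L₁ − α₂L₂)
L₂ − L₁ = 2.2498 − 2.2459 = 3.90×10⁻³ m
α₁L₁ − α₂L₂ = 2.80×10⁻⁵×2.2459 − 16.8×10⁻⁶×2.2498 = 2.508856×10⁻⁵ m/K
ΔT = 3.90×10⁻³ / 2.508856×10⁻⁵ = 155.449 K
T = 19.9 + 155.449 = 175.349 °C

T = 175.3 °C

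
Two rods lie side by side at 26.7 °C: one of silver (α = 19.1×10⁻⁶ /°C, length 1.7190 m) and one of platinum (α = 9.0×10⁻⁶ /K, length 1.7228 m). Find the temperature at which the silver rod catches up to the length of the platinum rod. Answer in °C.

T = 246.0 °C

L₁(1 + α₁ΔT) = L₂(1 + α₂ΔT) ⇒ ΔT = (L₂ − L₁)/(α₁L₁ − α₂L₂)
L₂ − L₁ = 1.7228 − 1.7190 = 3.80×10⁻³ m
α₁L₁ − α₂L₂ = 19.1×10⁻⁶×1.7190 − 9.0×10⁻⁶×1.7228 = 1.73277×10⁻⁵ m/K
ΔT = 3.80×10⁻³ / 1.73277×10⁻⁵ = 219.302 K
T = 26.7 + 219.302 = 246.002 °C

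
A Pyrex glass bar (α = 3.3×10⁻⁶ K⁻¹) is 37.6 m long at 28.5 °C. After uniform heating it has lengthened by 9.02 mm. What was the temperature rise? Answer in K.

ΔL = αL₀ΔT ⇒ ΔT = ΔL / (αL₀)
ΔT = 9.02×10⁻³ m / (3.3×10⁻⁶ × 37.6 m) = 72.695 K

ΔT = 72.7 K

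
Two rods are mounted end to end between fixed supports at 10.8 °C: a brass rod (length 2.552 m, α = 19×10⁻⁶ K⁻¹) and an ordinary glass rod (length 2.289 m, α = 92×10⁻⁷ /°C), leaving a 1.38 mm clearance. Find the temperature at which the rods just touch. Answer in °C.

Gap closes when ΔL₁ + ΔL₂ = 1.38 mm = 1.38×10⁻³ m
(α₁L₁ + α₂L₂)ΔT = g
α₁L₁ + α₂L₂ = 19×10⁻⁶×2.552 + 92×10⁻⁷×2.289 = 6.95468×10⁻⁵ m/K
ΔT = 1.38×10⁻³ / 6.95468×10⁻⁵ = 19.843 K
T = 10.8 + 19.843 = 30.643 °C

T = 30.6 °C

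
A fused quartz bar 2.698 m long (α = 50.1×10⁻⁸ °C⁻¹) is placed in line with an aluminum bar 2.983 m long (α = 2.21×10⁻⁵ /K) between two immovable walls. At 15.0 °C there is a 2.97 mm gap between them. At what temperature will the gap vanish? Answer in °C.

Gap closes when ΔL₁ + ΔL₂ = 2.97 mm = 2.97×10⁻³ m
(α₁L₁ + α₂L₂)ΔT = g
α₁L₁ + α₂L₂ = 50.1×10⁻⁸×2.698 + 2.21×10⁻⁵×2.983 = 6.7275998×10⁻⁵ m/K
ΔT = 2.97×10⁻³ / 6.7275998×10⁻⁵ = 44.147 K
T = 15.0 + 44.147 = 59.147 °C

T = 59.1 °C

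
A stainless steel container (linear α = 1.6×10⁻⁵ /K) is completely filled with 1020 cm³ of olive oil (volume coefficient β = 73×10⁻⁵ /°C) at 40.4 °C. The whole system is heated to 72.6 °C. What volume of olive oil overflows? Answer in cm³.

The container also expands: β_container ≈ 3α = 4.8×10⁻⁵ /K
Net overflow = V₀(β_liq − 3α_cont)ΔT
β − 3α = 7.30×10⁻⁴ − 4.8×10⁻⁵ = 6.82×10⁻⁴ /K; ΔT = 32.2 K
ΔV = 1020 × 6.82×10⁻⁴ × 32.2 = 22.4 cm³

22.4 cm³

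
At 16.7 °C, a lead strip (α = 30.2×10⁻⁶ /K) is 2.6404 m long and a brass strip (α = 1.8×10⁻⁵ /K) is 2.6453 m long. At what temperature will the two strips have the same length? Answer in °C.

Equal length when α₁L₁ΔT − α₂L₂ΔT = L₂ − L₁ = 4.90×10⁻³ m
α₁L₁ = 7.974008×10⁻⁵, α₂L₂ = 4.76154×10⁻⁵ → Δ(αL) = 3.212468×10⁻⁵ m/K
ΔT = 4.90×10⁻³ / 3.212468×10⁻⁵ = 152.531 K, so T = 16.7 + 152.531 = 169.231 °C

T = 169.2 °C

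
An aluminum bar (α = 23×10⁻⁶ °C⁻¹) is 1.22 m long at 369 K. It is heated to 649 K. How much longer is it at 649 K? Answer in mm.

ΔL = 7.86 mm

|ΔT| = |649 − 369| = 280 K
ΔL = αL₀ΔT = (23×10⁻⁶)(1.22)(280) = 7.86×10⁻³ m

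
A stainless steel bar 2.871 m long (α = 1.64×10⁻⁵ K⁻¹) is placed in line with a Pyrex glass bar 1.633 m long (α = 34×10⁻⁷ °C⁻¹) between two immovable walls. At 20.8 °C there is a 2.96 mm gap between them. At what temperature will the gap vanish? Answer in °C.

T = 77.0 °C

α₁L₁ = 4.70844×10⁻⁵ m/K, α₂L₂ = 5.5522×10⁻⁶ m/K → total 5.26366×10⁻⁵ m/K
ΔT = g/(α₁L₁+α₂L₂) = 2.96×10⁻³ / 5.26366×10⁻⁵ = 56.235 K
T = 20.8 + 56.235 = 77.035 °C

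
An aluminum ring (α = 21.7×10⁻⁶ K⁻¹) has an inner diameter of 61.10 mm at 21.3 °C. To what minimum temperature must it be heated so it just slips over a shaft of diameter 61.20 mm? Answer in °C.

Required Δd = 61.20 − 61.10 = 0.10 mm
Δd = αd₀ΔT ⇒ ΔT = Δd/(αd₀) = 0.10 / (21.7×10⁻⁶ × 61.10) = 75.422 K
T_min = 21.3 + 75.422 = 96.722 °C

T = 96.7 °C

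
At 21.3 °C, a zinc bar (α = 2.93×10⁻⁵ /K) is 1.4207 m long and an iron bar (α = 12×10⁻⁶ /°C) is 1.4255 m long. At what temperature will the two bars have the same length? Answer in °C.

Equal length when α₁L₁ΔT − α₂L₂ΔT = L₂ − L₁ = 4.80×10⁻³ m
α₁L₁ = 4.162651×10⁻⁵, α₂L₂ = 1.7106×10⁻⁵ → Δ(αL) = 2.452051×10⁻⁵ m/K
ΔT = 4.80×10⁻³ / 2.452051×10⁻⁵ = 195.754 K, so T = 21.3 + 195.754 = 217.054 °C

T = 217.1 °C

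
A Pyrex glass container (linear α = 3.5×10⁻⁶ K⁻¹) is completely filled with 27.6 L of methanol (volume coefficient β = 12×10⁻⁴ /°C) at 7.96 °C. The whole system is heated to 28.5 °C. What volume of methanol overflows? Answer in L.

The container also expands: β_container ≈ 3α = 1.05×10⁻⁵ /K
Net overflow = V₀(β_liq − 3α_cont)ΔT
β − 3α = 1.20×10⁻³ − 1.05×10⁻⁵ = 1.1895×10⁻³ /K; ΔT = 20.54 K
ΔV = 27.6 × 1.1895×10⁻³ × 20.54 = 0.674 L

0.674 L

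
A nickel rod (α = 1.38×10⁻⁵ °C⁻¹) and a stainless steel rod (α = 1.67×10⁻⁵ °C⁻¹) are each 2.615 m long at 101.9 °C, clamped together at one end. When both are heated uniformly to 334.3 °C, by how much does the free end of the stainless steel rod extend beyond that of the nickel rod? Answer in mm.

ΔT = 232.4 K
nickel: ΔL = 1.38×10⁻⁵ × 2.615 m × 232.4 = 8.3866×10⁻³ m = 8.3866 mm
stainless steel: ΔL = 1.67×10⁻⁵ × 2.615 m × 232.4 = 1.0149×10⁻² m = 10.149 mm
difference = 10.149 − 8.3866 = 1.7624 mm

1.76 mm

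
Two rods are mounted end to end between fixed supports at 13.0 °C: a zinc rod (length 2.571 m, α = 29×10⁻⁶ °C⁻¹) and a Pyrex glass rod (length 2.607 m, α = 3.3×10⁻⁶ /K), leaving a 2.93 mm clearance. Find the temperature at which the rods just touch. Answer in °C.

T = 48.2 °C

α₁L₁ = 7.4559×10⁻⁵ m/K, α₂L₂ = 8.6031×10⁻⁶ m/K → total 8.31621×10⁻⁵ m/K
ΔT = g/(α₁L₁+α₂L₂) = 2.93×10⁻³ / 8.31621×10⁻⁵ = 35.232 K
T = 13.0 + 35.232 = 48.232 °C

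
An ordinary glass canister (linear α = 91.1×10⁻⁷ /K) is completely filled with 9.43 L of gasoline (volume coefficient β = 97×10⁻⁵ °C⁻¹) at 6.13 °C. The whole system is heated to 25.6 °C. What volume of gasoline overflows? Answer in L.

0.173 L

The canister also expands: β_container ≈ 3α = 2.733×10⁻⁵ /K
Net overflow = V₀(β_liq − 3α_cont)ΔT
β − 3α = 9.70×10⁻⁴ − 2.733×10⁻⁵ = 9.4267×10⁻⁴ /K; ΔT = 19.47 K
ΔV = 9.43 × 9.4267×10⁻⁴ × 19.47 = 0.173 L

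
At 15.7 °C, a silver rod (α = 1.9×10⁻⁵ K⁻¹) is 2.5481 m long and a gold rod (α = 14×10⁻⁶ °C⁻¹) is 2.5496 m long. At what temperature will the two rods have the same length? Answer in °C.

T = 133.6 °C

Equal length when α₁L₁ΔT − α₂L₂ΔT = L₂ − L₁ = 1.50×10⁻³ m
α₁L₁ = 4.84139×10⁻⁵, α₂L₂ = 3.56944×10⁻⁵ → Δ(αL) = 1.27195×10⁻⁵ m/K
ΔT = 1.50×10⁻³ / 1.27195×10⁻⁵ = 117.929 K, so T = 15.7 + 117.929 = 133.629 °C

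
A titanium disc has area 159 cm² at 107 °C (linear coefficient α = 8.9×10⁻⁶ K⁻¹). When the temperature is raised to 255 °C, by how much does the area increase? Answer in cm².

Area coefficient ≈ 2α; |ΔT| = 148 K
ΔA = 2αA₀ΔT = 2(8.9×10⁻⁶)(159)(148) = 0.419 cm²

ΔA = 0.419 cm²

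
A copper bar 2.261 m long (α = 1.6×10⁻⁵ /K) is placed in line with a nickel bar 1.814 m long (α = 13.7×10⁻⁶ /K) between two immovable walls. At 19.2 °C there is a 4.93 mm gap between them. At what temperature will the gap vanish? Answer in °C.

α₁L₁ = 3.6176×10⁻⁵ m/K, α₂L₂ = 2.48518×10⁻⁵ m/K → total 6.10278×10⁻⁵ m/K
ΔT = g/(α₁L₁+α₂L₂) = 4.93×10⁻³ / 6.10278×10⁻⁵ = 80.78 K
T = 19.2 + 80.78 = 99.98 °C

T = 100 °C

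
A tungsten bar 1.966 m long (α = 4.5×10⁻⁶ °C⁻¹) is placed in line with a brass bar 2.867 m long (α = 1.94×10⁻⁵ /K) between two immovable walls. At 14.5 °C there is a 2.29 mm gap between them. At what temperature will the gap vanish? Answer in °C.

α₁L₁ = 8.847×10⁻⁶ m/K, α₂L₂ = 5.56198×10⁻⁵ m/K → total 6.44668×10⁻⁵ m/K
ΔT = g/(α₁L₁+α₂L₂) = 2.29×10⁻³ / 6.44668×10⁻⁵ = 35.522 K
T = 14.5 + 35.522 = 50.022 °C

T = 50.0 °C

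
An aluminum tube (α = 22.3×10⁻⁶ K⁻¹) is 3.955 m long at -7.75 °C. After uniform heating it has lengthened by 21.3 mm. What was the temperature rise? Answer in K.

ΔL = αL₀ΔT ⇒ ΔT = ΔL / (αL₀)
ΔT = 21.3×10⁻³ m / (22.3×10⁻⁶ × 3.955 m) = 241.51 K

ΔT = 242 K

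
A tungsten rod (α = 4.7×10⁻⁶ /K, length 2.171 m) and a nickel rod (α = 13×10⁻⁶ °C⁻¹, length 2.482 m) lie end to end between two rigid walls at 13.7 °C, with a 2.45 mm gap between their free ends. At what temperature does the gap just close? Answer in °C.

T = 71.4 °C

Gap closes when ΔL₁ + ΔL₂ = 2.45 mm = 2.45×10⁻³ m
(α₁L₁ + α₂L₂)ΔT = g
α₁L₁ + α₂L₂ = 4.7×10⁻⁶×2.171 + 13×10⁻⁶×2.482 = 4.24697×10⁻⁵ m/K
ΔT = 2.45×10⁻³ / 4.24697×10⁻⁵ = 57.688 K
T = 13.7 + 57.688 = 71.388 °C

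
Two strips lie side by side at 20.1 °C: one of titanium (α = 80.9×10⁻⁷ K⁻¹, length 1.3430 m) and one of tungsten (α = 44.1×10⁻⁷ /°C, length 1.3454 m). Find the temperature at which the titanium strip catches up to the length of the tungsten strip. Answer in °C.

T = 506.8 °C

Equal length when α₁L₁ΔT − α₂L₂ΔT = L₂ − L₁ = 2.40×10⁻³ m
α₁L₁ = 1.086487×10⁻⁵, α₂L₂ = 5.933214×10⁻⁶ → Δ(αL) = 4.931656×10⁻⁶ m/K
ΔT = 2.40×10⁻³ / 4.931656×10⁻⁶ = 486.652 K, so T = 20.1 + 486.652 = 506.752 °C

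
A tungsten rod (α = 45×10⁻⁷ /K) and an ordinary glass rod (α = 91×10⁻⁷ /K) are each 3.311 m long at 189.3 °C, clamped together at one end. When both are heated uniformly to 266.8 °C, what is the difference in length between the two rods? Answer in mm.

ΔT = 77.5 K
tungsten: ΔL = 45×10⁻⁷ × 3.311 m × 77.5 = 1.1547×10⁻³ m = 1.1547 mm
ordinary glass: ΔL = 91×10⁻⁷ × 3.311 m × 77.5 = 2.3351×10⁻³ m = 2.3351 mm
difference = 2.3351 − 1.1547 = 1.1804 mm

1.18 mm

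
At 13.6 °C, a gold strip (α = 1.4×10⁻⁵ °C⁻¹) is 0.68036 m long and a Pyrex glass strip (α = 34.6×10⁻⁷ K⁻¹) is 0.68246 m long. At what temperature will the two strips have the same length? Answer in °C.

L₁(1 + α₁ΔT) = L₂(1 + α₂ΔT) ⇒ ΔT = (L₂ − L₁)/(α₁L₁ − α₂L₂)
L₂ − L₁ = 0.68246 − 0.68036 = 2.10×10⁻³ m
α₁L₁ − α₂L₂ = 1.4×10⁻⁵×0.68036 − 34.6×10⁻⁷×0.68246 = 7.1637284×10⁻⁶ m/K
ΔT = 2.10×10⁻³ / 7.1637284×10⁻⁶ = 293.143 K
T = 13.6 + 293.143 = 306.743 °C

T = 306.7 °C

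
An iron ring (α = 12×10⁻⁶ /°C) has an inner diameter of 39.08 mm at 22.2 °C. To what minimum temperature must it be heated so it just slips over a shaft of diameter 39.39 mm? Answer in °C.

Required Δd = 39.39 − 39.08 = 0.31 mm
Δd = αd₀ΔT ⇒ ΔT = Δd/(αd₀) = 0.31 / (12×10⁻⁶ × 39.08) = 661.04 K
T_min = 22.2 + 661.04 = 683.24 °C

T = 683 °C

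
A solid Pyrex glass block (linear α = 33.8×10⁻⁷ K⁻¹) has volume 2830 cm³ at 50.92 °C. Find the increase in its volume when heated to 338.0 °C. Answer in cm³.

ΔV = 8.24 cm³

Isotropic solid: β ≈ 3α = 1.0×10⁻⁵ /K; ΔT = 287.08 K
ΔV = 3αV₀ΔT = 3(33.8×10⁻⁷)(2830)(287.08) = 8.24 cm³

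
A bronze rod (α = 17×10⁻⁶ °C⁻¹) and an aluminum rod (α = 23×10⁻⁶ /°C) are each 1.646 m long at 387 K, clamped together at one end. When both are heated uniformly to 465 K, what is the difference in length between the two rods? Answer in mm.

0.770 mm

ΔT = 78 K
bronze: ΔL = 17×10⁻⁶ × 1.646 m × 78 = 2.1826×10⁻³ m = 2.1826 mm
aluminum: ΔL = 23×10⁻⁶ × 1.646 m × 78 = 2.9529×10⁻³ m = 2.9529 mm
difference = 2.9529 − 2.1826 = 0.7703 mm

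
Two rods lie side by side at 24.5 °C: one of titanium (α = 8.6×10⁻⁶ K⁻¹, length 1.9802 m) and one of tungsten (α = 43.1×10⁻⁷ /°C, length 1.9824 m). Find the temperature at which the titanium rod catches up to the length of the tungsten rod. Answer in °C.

T = 283.8 °C

Equal length when α₁L₁ΔT − α₂L₂ΔT = L₂ − L₁ = 2.20×10⁻³ m
α₁L₁ = 1.702972×10⁻⁵, α₂L₂ = 8.544144×10⁻⁶ → Δ(αL) = 8.485576×10⁻⁶ m/K
ΔT = 2.20×10⁻³ / 8.485576×10⁻⁶ = 259.263 K, so T = 24.5 + 259.263 = 283.763 °C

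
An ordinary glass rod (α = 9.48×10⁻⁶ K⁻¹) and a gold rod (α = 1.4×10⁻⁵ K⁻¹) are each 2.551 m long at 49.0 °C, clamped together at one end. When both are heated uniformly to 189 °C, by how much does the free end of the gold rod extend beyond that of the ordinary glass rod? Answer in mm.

1.61 mm

ΔT = 140.0 K
ordinary glass: ΔL = 9.48×10⁻⁶ × 2.551 m × 140.0 = 3.3857×10⁻³ m = 3.3857 mm
gold: ΔL = 1.4×10⁻⁵ × 2.551 m × 140.0 = 5.0000×10⁻³ m = 5.0000 mm
difference = 5.0000 − 3.3857 = 1.6143 mm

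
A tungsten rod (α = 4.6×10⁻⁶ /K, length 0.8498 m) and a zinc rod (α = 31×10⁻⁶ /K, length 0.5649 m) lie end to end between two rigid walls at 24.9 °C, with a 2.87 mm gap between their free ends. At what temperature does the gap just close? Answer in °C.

T = 159 °C

Gap closes when ΔL₁ + ΔL₂ = 2.87 mm = 2.87×10⁻³ m
(α₁L₁ + α₂L₂)ΔT = g
α₁L₁ + α₂L₂ = 4.6×10⁻⁶×0.8498 + 31×10⁻⁶×0.5649 = 2.142098×10⁻⁵ m/K
ΔT = 2.87×10⁻³ / 2.142098×10⁻⁵ = 133.98 K
T = 24.9 + 133.98 = 158.88 °C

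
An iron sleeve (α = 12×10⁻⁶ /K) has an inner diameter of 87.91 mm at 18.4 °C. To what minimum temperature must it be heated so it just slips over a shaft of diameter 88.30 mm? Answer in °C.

T = 388 °C

Required Δd = 88.30 − 87.91 = 0.39 mm
Δd = αd₀ΔT ⇒ ΔT = Δd/(αd₀) = 0.39 / (12×10⁻⁶ × 87.91) = 369.70 K
T_min = 18.4 + 369.70 = 388.10 °C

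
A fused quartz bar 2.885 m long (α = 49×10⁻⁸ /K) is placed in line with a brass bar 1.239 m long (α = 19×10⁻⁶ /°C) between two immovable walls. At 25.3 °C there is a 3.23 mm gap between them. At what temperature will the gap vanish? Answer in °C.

T = 155 °C

Gap closes when ΔL₁ + ΔL₂ = 3.23 mm = 3.23×10⁻³ m
(α₁L₁ + α₂L₂)ΔT = g
α₁L₁ + α₂L₂ = 49×10⁻⁸×2.885 + 19×10⁻⁶×1.239 = 2.495465×10⁻⁵ m/K
ΔT = 3.23×10⁻³ / 2.495465×10⁻⁵ = 129.43 K
T = 25.3 + 129.43 = 154.73 °C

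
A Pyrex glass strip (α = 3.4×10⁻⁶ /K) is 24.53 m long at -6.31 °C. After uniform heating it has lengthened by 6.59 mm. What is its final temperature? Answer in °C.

ΔL = αL₀ΔT ⇒ ΔT = ΔL / (αL₀)
ΔT = 6.59×10⁻³ m / (3.4×10⁻⁶ × 24.53 m) = 79.015 K
T = -6.31 + 79.015 = 72.705 °C

T = 72.7 °C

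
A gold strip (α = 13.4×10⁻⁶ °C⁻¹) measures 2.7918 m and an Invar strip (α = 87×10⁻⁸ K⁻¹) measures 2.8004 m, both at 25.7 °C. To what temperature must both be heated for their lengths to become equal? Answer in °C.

Equal length when α₁L₁ΔT − α₂L₂ΔT = L₂ − L₁ = 8.60×10⁻³ m
α₁L₁ = 3.741012×10⁻⁵, α₂L₂ = 2.436348×10⁻⁶ → Δ(αL) = 3.4973772×10⁻⁵ m/K
ΔT = 8.60×10⁻³ / 3.4973772×10⁻⁵ = 245.899 K, so T = 25.7 + 245.899 = 271.599 °C

T = 271.6 °C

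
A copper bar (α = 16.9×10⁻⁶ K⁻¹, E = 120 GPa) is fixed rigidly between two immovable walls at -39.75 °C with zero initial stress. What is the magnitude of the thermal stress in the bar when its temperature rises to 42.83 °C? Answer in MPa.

σ = 167 MPa

Fully constrained: the free strain ε = αΔT is blocked, so σ = Eε = EαΔT.
|ΔT| = 82.58 K
σ = 120×10⁹ × 16.9×10⁻⁶ × 82.58 = 1.67×10⁸ Pa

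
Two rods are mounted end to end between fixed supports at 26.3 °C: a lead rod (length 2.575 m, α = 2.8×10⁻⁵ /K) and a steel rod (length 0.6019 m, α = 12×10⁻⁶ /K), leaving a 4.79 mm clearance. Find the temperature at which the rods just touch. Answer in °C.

Gap closes when ΔL₁ + ΔL₂ = 4.79 mm = 4.79×10⁻³ m
(α₁L₁ + α₂L₂)ΔT = g
α₁L₁ + α₂L₂ = 2.8×10⁻⁵×2.575 + 12×10⁻⁶×0.6019 = 7.93228×10⁻⁵ m/K
ΔT = 4.79×10⁻³ / 7.93228×10⁻⁵ = 60.386 K
T = 26.3 + 60.386 = 86.686 °C

T = 86.7 °C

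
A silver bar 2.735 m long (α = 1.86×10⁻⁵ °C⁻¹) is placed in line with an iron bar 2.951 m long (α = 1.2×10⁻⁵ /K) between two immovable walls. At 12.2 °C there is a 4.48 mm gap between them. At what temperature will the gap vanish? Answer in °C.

T = 64.1 °C

Gap closes when ΔL₁ + ΔL₂ = 4.48 mm = 4.48×10⁻³ m
(α₁L₁ + α₂L₂)ΔT = g
α₁L₁ + α₂L₂ = 1.86×10⁻⁵×2.735 + 1.2×10⁻⁵×2.951 = 8.6283×10⁻⁵ m/K
ΔT = 4.48×10⁻³ / 8.6283×10⁻⁵ = 51.922 K
T = 12.2 + 51.922 = 64.122 °C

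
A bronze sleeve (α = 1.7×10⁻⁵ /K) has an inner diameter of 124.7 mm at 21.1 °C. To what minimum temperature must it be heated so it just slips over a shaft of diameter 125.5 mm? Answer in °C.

Required Δd = 125.5 − 124.7 = 0.8 mm
Δd = αd₀ΔT ⇒ ΔT = Δd/(αd₀) = 0.8 / (1.7×10⁻⁵ × 124.7) = 377.38 K
T_min = 21.1 + 377.38 = 398.48 °C

T = 398 °C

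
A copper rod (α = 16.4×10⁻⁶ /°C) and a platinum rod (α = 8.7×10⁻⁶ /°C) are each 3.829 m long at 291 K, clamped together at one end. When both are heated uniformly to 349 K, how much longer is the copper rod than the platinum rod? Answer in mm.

1.71 mm

ΔT = 58 K
copper: ΔL = 16.4×10⁻⁶ × 3.829 m × 58 = 3.6421×10⁻³ m = 3.6421 mm
platinum: ΔL = 8.7×10⁻⁶ × 3.829 m × 58 = 1.9321×10⁻³ m = 1.9321 mm
difference = 3.6421 − 1.9321 = 1.7100 mm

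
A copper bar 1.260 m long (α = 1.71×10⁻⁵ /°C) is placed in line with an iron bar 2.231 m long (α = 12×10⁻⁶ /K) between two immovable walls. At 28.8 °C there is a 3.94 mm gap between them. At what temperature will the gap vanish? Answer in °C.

T = 110 °C

Gap closes when ΔL₁ + ΔL₂ = 3.94 mm = 3.94×10⁻³ m
(α₁L₁ + α₂L₂)ΔT = g
α₁L₁ + α₂L₂ = 1.71×10⁻⁵×1.260 + 12×10⁻⁶×2.231 = 4.8318×10⁻⁵ m/K
ΔT = 3.94×10⁻³ / 4.8318×10⁻⁵ = 81.54 K
T = 28.8 + 81.54 = 110.34 °C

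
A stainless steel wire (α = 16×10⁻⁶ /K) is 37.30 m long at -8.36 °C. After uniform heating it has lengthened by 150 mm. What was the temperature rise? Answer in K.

ΔL = αL₀ΔT ⇒ ΔT = ΔL / (αL₀)
ΔT = 150×10⁻³ m / (16×10⁻⁶ × 37.30 m) = 251.34 K

ΔT = 251 K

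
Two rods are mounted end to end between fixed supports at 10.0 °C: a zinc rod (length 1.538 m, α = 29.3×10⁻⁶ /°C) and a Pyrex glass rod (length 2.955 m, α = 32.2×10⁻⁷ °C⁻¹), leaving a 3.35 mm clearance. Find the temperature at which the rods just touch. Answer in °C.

Gap closes when ΔL₁ + ΔL₂ = 3.35 mm = 3.35×10⁻³ m
(α₁L₁ + α₂L₂)ΔT = g
α₁L₁ + α₂L₂ = 29.3×10⁻⁶×1.538 + 32.2×10⁻⁷×2.955 = 5.45785×10⁻⁵ m/K
ΔT = 3.35×10⁻³ / 5.45785×10⁻⁵ = 61.379 K
T = 10.0 + 61.379 = 71.379 °C

T = 71.4 °C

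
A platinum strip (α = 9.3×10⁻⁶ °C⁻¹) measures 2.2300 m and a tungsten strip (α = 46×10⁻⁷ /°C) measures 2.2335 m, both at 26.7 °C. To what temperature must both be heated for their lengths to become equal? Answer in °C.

T = 361.2 °C

Equal length when α₁L₁ΔT − α₂L₂ΔT = L₂ − L₁ = 3.50×10⁻³ m
α₁L₁ = 2.0739×10⁻⁵, α₂L₂ = 1.02741×10⁻⁵ → Δ(αL) = 1.04649×10⁻⁵ m/K
ΔT = 3.50×10⁻³ / 1.04649×10⁻⁵ = 334.451 K, so T = 26.7 + 334.451 = 361.151 °C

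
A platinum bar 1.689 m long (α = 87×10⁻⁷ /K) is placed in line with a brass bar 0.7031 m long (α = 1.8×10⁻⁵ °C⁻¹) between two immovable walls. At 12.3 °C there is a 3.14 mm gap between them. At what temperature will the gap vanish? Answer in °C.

α₁L₁ = 1.46943×10⁻⁵ m/K, α₂L₂ = 1.26558×10⁻⁵ m/K → total 2.73501×10⁻⁵ m/K
ΔT = g/(α₁L₁+α₂L₂) = 3.14×10⁻³ / 2.73501×10⁻⁵ = 114.81 K
T = 12.3 + 114.81 = 127.11 °C

T = 127 °C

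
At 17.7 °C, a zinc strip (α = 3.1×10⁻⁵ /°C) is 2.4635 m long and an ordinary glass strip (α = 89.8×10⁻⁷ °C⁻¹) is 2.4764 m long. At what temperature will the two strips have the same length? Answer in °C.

T = 256.0 °C

L₁(1 + α₁ΔT) = L₂(1 + α₂ΔT) ⇒ ΔT = (L₂ − L₁)/(α₁L₁ − α₂L₂)
L₂ − L₁ = 2.4764 − 2.4635 = 1.29×10⁻² m
α₁L₁ − α₂L₂ = 3.1×10⁻⁵×2.4635 − 89.8×10⁻⁷×2.4764 = 5.4130428×10⁻⁵ m/K
ΔT = 1.29×10⁻² / 5.4130428×10⁻⁵ = 238.313 K
T = 17.7 + 238.313 = 256.013 °C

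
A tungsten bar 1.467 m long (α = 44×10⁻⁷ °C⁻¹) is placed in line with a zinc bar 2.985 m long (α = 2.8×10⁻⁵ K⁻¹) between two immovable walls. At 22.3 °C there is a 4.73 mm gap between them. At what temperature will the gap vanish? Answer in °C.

T = 74.8 °C

α₁L₁ = 6.4548×10⁻⁶ m/K, α₂L₂ = 8.358×10⁻⁵ m/K → total 9.00348×10⁻⁵ m/K
ΔT = g/(α₁L₁+α₂L₂) = 4.73×10⁻³ / 9.00348×10⁻⁵ = 52.535 K
T = 22.3 + 52.535 = 74.835 °C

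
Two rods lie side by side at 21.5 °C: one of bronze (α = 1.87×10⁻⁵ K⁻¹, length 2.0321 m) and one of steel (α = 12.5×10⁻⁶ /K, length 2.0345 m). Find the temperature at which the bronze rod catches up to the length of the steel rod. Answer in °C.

T = 212.4 °C

Equal length when α₁L₁ΔT − α₂L₂ΔT = L₂ − L₁ = 2.40×10⁻³ m
α₁L₁ = 3.800027×10⁻⁵, α₂L₂ = 2.543125×10⁻⁵ → Δ(αL) = 1.256902×10⁻⁵ m/K
ΔT = 2.40×10⁻³ / 1.256902×10⁻⁵ = 190.946 K, so T = 21.5 + 190.946 = 212.446 °C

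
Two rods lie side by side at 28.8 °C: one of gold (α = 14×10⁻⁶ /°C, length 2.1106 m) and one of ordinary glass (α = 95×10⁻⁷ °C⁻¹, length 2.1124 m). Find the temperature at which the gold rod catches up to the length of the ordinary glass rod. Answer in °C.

T = 218.7 °C

Equal length when α₁L₁ΔT − α₂L₂ΔT = L₂ − L₁ = 1.80×10⁻³ m
α₁L₁ = 2.95484×10⁻⁵, α₂L₂ = 2.00678×10⁻⁵ → Δ(αL) = 9.4806×10⁻⁶ m/K
ΔT = 1.80×10⁻³ / 9.4806×10⁻⁶ = 189.861 K, so T = 28.8 + 189.861 = 218.661 °C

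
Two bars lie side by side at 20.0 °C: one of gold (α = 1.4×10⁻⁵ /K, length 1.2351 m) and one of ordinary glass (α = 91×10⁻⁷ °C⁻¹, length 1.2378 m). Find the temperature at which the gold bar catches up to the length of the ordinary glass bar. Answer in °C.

Equal length when α₁L₁ΔT − α₂L₂ΔT = L₂ − L₁ = 2.70×10⁻³ m
α₁L₁ = 1.72914×10⁻⁵, α₂L₂ = 1.126398×10⁻⁵ → Δ(αL) = 6.02742×10⁻⁶ m/K
ΔT = 2.70×10⁻³ / 6.02742×10⁻⁶ = 447.953 K, so T = 20.0 + 447.953 = 467.953 °C

T = 468.0 °C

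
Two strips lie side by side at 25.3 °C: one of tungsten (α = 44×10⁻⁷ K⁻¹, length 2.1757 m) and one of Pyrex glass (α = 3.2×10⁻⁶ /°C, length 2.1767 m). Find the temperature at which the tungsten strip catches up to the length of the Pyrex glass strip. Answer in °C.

L₁(1 + α₁ΔT) = L₂(1 + α₂ΔT) ⇒ ΔT = (L₂ − L₁)/(α₁L₁ − α₂L₂)
L₂ − L₁ = 2.1767 − 2.1757 = 1.00×10⁻³ m
α₁L₁ − α₂L₂ = 44×10⁻⁷×2.1757 − 3.2×10⁻⁶×2.1767 = 2.60764×10⁻⁶ m/K
ΔT = 1.00×10⁻³ / 2.60764×10⁻⁶ = 383.489 K
T = 25.3 + 383.489 = 408.789 °C

T = 408.8 °C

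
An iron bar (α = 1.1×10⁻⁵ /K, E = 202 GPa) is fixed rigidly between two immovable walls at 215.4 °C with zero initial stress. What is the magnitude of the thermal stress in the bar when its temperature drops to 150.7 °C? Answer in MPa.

Fully constrained: the free strain ε = αΔT is blocked, so σ = Eε = EαΔT.
|ΔT| = 64.7 K
σ = 202×10⁹ × 1.1×10⁻⁵ × 64.7 = 1.44×10⁸ Pa

σ = 144 MPa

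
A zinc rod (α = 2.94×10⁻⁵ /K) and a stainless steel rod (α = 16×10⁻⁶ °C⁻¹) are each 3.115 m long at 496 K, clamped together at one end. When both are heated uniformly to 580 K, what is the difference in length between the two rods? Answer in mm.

3.51 mm

ΔT = 84 K
zinc: ΔL = 2.94×10⁻⁵ × 3.115 m × 84 = 7.6928×10⁻³ m = 7.6928 mm
stainless steel: ΔL = 16×10⁻⁶ × 3.115 m × 84 = 4.1866×10⁻³ m = 4.1866 mm
difference = 7.6928 − 4.1866 = 3.5062 mm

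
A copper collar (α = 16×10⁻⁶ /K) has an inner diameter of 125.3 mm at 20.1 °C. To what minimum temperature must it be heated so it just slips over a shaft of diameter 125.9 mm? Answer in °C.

T = 319 °C

Required Δd = 125.9 − 125.3 = 0.6 mm
Δd = αd₀ΔT ⇒ ΔT = Δd/(αd₀) = 0.6 / (16×10⁻⁶ × 125.3) = 299.28 K
T_min = 20.1 + 299.28 = 319.38 °C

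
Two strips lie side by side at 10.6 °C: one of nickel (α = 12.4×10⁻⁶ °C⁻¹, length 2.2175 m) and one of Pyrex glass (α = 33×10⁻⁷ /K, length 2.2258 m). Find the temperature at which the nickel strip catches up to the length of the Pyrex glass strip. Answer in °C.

L₁(1 + α₁ΔT) = L₂(1 + α₂ΔT) ⇒ ΔT = (L₂ − L₁)/(α₁L₁ − α₂L₂)
L₂ − L₁ = 2.2258 − 2.2175 = 8.30×10⁻³ m
α₁L₁ − α₂L₂ = 12.4×10⁻⁶×2.2175 − 33×10⁻⁷×2.2258 = 2.015186×10⁻⁵ m/K
ΔT = 8.30×10⁻³ / 2.015186×10⁻⁵ = 411.873 K
T = 10.6 + 411.873 = 422.473 °C

T = 422.5 °C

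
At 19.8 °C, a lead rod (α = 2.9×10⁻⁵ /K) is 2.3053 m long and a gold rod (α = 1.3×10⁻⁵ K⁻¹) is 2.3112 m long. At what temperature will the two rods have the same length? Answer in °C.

T = 180.1 °C

Equal length when α₁L₁ΔT − α₂L₂ΔT = L₂ − L₁ = 5.90×10⁻³ m
α₁L₁ = 6.68537×10⁻⁵, α₂L₂ = 3.00456×10⁻⁵ → Δ(αL) = 3.68081×10⁻⁵ m/K
ΔT = 5.90×10⁻³ / 3.68081×10⁻⁵ = 160.291 K, so T = 19.8 + 160.291 = 180.091 °C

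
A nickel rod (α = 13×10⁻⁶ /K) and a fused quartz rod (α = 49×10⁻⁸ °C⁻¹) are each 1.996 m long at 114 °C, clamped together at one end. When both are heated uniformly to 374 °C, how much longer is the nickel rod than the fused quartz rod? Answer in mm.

6.49 mm

ΔT = 260 K
nickel: ΔL = 13×10⁻⁶ × 1.996 m × 260 = 6.7465×10⁻³ m = 6.7465 mm
fused quartz: ΔL = 49×10⁻⁸ × 1.996 m × 260 = 2.5429×10⁻⁴ m = 0.25429 mm
difference = 6.7465 − 0.25429 = 6.49221 mm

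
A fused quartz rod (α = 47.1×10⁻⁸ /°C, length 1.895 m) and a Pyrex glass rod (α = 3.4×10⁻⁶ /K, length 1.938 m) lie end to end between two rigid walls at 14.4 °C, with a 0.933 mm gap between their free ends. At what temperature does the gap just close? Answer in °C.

T = 139 °C

α₁L₁ = 8.92545×10⁻⁷ m/K, α₂L₂ = 6.5892×10⁻⁶ m/K → total 7.481745×10⁻⁶ m/K
ΔT = g/(α₁L₁+α₂L₂) = 9.33×10⁻⁴ / 7.481745×10⁻⁶ = 124.70 K
T = 14.4 + 124.70 = 139.10 °C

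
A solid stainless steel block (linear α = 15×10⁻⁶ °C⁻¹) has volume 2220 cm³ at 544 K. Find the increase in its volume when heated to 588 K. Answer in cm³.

Isotropic solid: β ≈ 3α = 4.5×10⁻⁵ /K; ΔT = 44 K
ΔV = 3αV₀ΔT = 3(15×10⁻⁶)(2220)(44) = 4.40 cm³

ΔV = 4.40 cm³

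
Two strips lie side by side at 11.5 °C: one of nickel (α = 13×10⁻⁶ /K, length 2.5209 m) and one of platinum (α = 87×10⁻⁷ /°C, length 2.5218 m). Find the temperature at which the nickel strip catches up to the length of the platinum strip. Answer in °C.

Equal length when α₁L₁ΔT − α₂L₂ΔT = L₂ − L₁ = 9.00×10⁻⁴ m
α₁L₁ = 3.27717×10⁻⁵, α₂L₂ = 2.193966×10⁻⁵ → Δ(αL) = 1.083204×10⁻⁵ m/K
ΔT = 9.00×10⁻⁴ / 1.083204×10⁻⁵ = 83.0868 K, so T = 11.5 + 83.0868 = 94.5868 °C

T = 94.59 °C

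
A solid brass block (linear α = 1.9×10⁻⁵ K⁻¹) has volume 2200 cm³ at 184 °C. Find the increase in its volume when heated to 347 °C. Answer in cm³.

Isotropic solid: β ≈ 3α = 5.7×10⁻⁵ /K; ΔT = 163 K
ΔV = 3αV₀ΔT = 3(1.9×10⁻⁵)(2200)(163) = 20.4 cm³

ΔV = 20.4 cm³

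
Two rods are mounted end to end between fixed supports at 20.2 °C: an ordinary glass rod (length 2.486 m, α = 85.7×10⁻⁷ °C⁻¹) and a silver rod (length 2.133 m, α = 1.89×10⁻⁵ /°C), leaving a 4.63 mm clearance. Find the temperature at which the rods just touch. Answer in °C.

T = 95.3 °C

α₁L₁ = 2.130502×10⁻⁵ m/K, α₂L₂ = 4.03137×10⁻⁵ m/K → total 6.161872×10⁻⁵ m/K
ΔT = g/(α₁L₁+α₂L₂) = 4.63×10⁻³ / 6.161872×10⁻⁵ = 75.140 K
T = 20.2 + 75.140 = 95.340 °C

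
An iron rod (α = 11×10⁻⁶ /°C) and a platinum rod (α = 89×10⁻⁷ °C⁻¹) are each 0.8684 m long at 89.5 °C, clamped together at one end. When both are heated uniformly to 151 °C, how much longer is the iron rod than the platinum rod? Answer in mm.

0.112 mm

ΔT = 61.5 K
iron: ΔL = 11×10⁻⁶ × 0.8684 m × 61.5 = 5.8747×10⁻⁴ m = 0.58747 mm
platinum: ΔL = 89×10⁻⁷ × 0.8684 m × 61.5 = 4.7532×10⁻⁴ m = 0.47532 mm
difference = 0.58747 − 0.47532 = 0.11215 mm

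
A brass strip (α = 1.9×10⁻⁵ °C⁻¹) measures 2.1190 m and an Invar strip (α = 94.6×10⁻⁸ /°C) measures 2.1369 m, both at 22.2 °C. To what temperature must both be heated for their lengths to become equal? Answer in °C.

T = 490.3 °C

L₁(1 + α₁ΔT) = L₂(1 + α₂ΔT) ⇒ ΔT = (L₂ − L₁)/(α₁L₁ − α₂L₂)
L₂ − L₁ = 2.1369 − 2.1190 = 1.79×10⁻² m
α₁L₁ − α₂L₂ = 1.9×10⁻⁵×2.1190 − 94.6×10⁻⁸×2.1369 = 3.82394926×10⁻⁵ m/K
ΔT = 1.79×10⁻² / 3.82394926×10⁻⁵ = 468.102 K
T = 22.2 + 468.102 = 490.302 °C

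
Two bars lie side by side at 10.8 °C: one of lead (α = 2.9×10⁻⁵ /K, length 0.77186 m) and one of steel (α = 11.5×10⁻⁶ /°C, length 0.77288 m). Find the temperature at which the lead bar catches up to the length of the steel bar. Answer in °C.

L₁(1 + α₁ΔT) = L₂(1 + α₂ΔT) ⇒ ΔT = (L₂ − L₁)/(α₁L₁ − α₂L₂)
L₂ − L₁ = 0.77288 − 0.77186 = 1.02×10⁻³ m
α₁L₁ − α₂L₂ = 2.9×10⁻⁵×0.77186 − 11.5×10⁻⁶×0.77288 = 1.349582×10⁻⁵ m/K
ΔT = 1.02×10⁻³ / 1.349582×10⁻⁵ = 75.5790 K
T = 10.8 + 75.5790 = 86.3790 °C

T = 86.38 °C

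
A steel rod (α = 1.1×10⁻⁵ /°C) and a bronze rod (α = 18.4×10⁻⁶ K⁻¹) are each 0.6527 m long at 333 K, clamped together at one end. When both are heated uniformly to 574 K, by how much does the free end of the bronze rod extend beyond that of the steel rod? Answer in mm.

1.16 mm

ΔT = 241 K
steel: ΔL = 1.1×10⁻⁵ × 0.6527 m × 241 = 1.7303×10⁻³ m = 1.7303 mm
bronze: ΔL = 18.4×10⁻⁶ × 0.6527 m × 241 = 2.8943×10⁻³ m = 2.8943 mm
difference = 2.8943 − 1.7303 = 1.1640 mm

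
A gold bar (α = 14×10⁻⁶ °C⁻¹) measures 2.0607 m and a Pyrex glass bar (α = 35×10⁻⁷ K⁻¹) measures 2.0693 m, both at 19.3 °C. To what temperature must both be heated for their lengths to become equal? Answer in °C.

T = 417.3 °C

Equal length when α₁L₁ΔT − α₂L₂ΔT = L₂ − L₁ = 8.60×10⁻³ m
α₁L₁ = 2.88498×10⁻⁵, α₂L₂ = 7.24255×10⁻⁶ → Δ(αL) = 2.160725×10⁻⁵ m/K
ΔT = 8.60×10⁻³ / 2.160725×10⁻⁵ = 398.015 K, so T = 19.3 + 398.015 = 417.315 °C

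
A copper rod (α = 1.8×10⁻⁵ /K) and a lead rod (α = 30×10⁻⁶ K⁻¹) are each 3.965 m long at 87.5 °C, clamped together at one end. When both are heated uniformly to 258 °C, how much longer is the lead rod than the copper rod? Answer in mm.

8.11 mm

ΔT = 170.5 K
copper: ΔL = 1.8×10⁻⁵ × 3.965 m × 170.5 = 1.2169×10⁻² m = 12.169 mm
lead: ΔL = 30×10⁻⁶ × 3.965 m × 170.5 = 2.0281×10⁻² m = 20.281 mm
difference = 20.281 − 12.169 = 8.112 mm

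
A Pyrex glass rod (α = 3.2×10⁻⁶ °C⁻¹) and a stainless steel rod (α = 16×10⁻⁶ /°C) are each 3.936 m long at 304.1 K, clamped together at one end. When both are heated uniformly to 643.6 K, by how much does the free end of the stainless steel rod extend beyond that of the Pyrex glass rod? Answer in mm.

17.1 mm

ΔT = 339.5 K
Pyrex glass: ΔL = 3.2×10⁻⁶ × 3.936 m × 339.5 = 4.2761×10⁻³ m = 4.2761 mm
stainless steel: ΔL = 16×10⁻⁶ × 3.936 m × 339.5 = 2.1380×10⁻² m = 21.380 mm
difference = 21.380 − 4.2761 = 17.1039 mm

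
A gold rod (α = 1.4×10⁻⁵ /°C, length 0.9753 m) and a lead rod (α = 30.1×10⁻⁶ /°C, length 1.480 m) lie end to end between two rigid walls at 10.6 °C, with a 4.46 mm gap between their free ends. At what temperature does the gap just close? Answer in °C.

T = 87.2 °C

Gap closes when ΔL₁ + ΔL₂ = 4.46 mm = 4.46×10⁻³ m
(α₁L₁ + α₂L₂)ΔT = g
α₁L₁ + α₂L₂ = 1.4×10⁻⁵×0.9753 + 30.1×10⁻⁶×1.480 = 5.82022×10⁻⁵ m/K
ΔT = 4.46×10⁻³ / 5.82022×10⁻⁵ = 76.629 K
T = 10.6 + 76.629 = 87.229 °C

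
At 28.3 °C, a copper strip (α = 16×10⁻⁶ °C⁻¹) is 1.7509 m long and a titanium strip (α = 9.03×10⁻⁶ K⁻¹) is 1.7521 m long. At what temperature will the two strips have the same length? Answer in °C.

T = 126.7 °C

Equal length when α₁L₁ΔT − α₂L₂ΔT = L₂ − L₁ = 1.20×10⁻³ m
α₁L₁ = 2.80144×10⁻⁵, α₂L₂ = 1.5821463×10⁻⁵ → Δ(αL) = 1.2192937×10⁻⁵ m/K
ΔT = 1.20×10⁻³ / 1.2192937×10⁻⁵ = 98.418 K, so T = 28.3 + 98.418 = 126.718 °C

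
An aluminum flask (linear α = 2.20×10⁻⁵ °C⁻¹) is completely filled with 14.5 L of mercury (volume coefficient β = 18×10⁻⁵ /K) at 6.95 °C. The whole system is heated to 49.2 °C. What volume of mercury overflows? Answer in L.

0.0698 L

The flask also expands: β_container ≈ 3α = 6.6×10⁻⁵ /K
Net overflow = V₀(β_liq − 3α_cont)ΔT
β − 3α = 1.80×10⁻⁴ − 6.6×10⁻⁵ = 1.14×10⁻⁴ /K; ΔT = 42.25 K
ΔV = 14.5 × 1.14×10⁻⁴ × 42.25 = 0.0698 L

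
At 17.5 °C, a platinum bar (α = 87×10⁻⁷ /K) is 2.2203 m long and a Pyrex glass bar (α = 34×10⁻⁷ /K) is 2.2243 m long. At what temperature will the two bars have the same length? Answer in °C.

T = 357.8 °C

L₁(1 + α₁ΔT) = L₂(1 + α₂ΔT) ⇒ ΔT = (L₂ − L₁)/(α₁L₁ − α₂L₂)
L₂ − L₁ = 2.2243 − 2.2203 = 4.00×10⁻³ m
α₁L₁ − α₂L₂ = 87×10⁻⁷×2.2203 − 34×10⁻⁷×2.2243 = 1.175399×10⁻⁵ m/K
ΔT = 4.00×10⁻³ / 1.175399×10⁻⁵ = 340.310 K
T = 17.5 + 340.310 = 357.810 °C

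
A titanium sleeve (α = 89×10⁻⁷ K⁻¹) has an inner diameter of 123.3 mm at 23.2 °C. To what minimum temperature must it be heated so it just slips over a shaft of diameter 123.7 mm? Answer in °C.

Required Δd = 123.7 − 123.3 = 0.4 mm
Δd = αd₀ΔT ⇒ ΔT = Δd/(αd₀) = 0.4 / (89×10⁻⁷ × 123.3) = 364.51 K
T_min = 23.2 + 364.51 = 387.71 °C

T = 388 °C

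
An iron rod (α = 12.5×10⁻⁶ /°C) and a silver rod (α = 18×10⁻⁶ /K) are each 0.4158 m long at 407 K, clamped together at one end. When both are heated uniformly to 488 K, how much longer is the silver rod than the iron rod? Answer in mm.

0.185 mm

ΔT = 81 K
iron: ΔL = 12.5×10⁻⁶ × 0.4158 m × 81 = 4.2100×10⁻⁴ m = 0.42100 mm
silver: ΔL = 18×10⁻⁶ × 0.4158 m × 81 = 6.0624×10⁻⁴ m = 0.60624 mm
difference = 0.60624 − 0.42100 = 0.18524 mm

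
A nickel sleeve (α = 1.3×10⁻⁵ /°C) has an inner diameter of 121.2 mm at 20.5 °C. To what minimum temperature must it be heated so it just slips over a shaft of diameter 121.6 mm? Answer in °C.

T = 274 °C

Required Δd = 121.6 − 121.2 = 0.4 mm
Δd = αd₀ΔT ⇒ ΔT = Δd/(αd₀) = 0.4 / (1.3×10⁻⁵ × 121.2) = 253.87 K
T_min = 20.5 + 253.87 = 274.37 °C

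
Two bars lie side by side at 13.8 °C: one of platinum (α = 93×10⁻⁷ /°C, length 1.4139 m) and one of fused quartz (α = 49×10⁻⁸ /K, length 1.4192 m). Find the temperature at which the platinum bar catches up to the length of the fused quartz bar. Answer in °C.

L₁(1 + α₁ΔT) = L₂(1 + α₂ΔT) ⇒ ΔT = (L₂ − L₁)/(α₁L₁ − α₂L₂)
L₂ − L₁ = 1.4192 − 1.4139 = 5.30×10⁻³ m
α₁L₁ − α₂L₂ = 93×10⁻⁷×1.4139 − 49×10⁻⁸×1.4192 = 1.2453862×10⁻⁵ m/K
ΔT = 5.30×10⁻³ / 1.2453862×10⁻⁵ = 425.571 K
T = 13.8 + 425.571 = 439.371 °C

T = 439.4 °C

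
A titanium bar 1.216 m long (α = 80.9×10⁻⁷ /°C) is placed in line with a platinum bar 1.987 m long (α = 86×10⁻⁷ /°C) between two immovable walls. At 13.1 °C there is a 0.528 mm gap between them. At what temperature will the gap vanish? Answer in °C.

T = 32.7 °C

α₁L₁ = 9.83744×10⁻⁶ m/K, α₂L₂ = 1.70882×10⁻⁵ m/K → total 2.692564×10⁻⁵ m/K
ΔT = g/(α₁L₁+α₂L₂) = 5.28×10⁻⁴ / 2.692564×10⁻⁵ = 19.610 K
T = 13.1 + 19.610 = 32.710 °C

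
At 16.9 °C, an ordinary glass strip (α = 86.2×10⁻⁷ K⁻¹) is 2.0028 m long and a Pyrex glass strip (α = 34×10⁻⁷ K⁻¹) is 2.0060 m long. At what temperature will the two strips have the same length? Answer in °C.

L₁(1 + α₁ΔT) = L₂(1 + α₂ΔT) ⇒ ΔT = (L₂ − L₁)/(α₁L₁ − α₂L₂)
L₂ − L₁ = 2.0060 − 2.0028 = 3.20×10⁻³ m
α₁L₁ − α₂L₂ = 86.2×10⁻⁷×2.0028 − 34×10⁻⁷×2.0060 = 1.0443736×10⁻⁵ m/K
ΔT = 3.20×10⁻³ / 1.0443736×10⁻⁵ = 306.404 K
T = 16.9 + 306.404 = 323.304 °C

T = 323.3 °C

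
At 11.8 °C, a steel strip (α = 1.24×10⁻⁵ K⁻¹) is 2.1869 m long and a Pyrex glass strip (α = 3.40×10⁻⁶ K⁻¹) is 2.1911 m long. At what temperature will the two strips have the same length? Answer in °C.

T = 225.3 °C

Equal length when α₁L₁ΔT − α₂L₂ΔT = L₂ − L₁ = 4.20×10⁻³ m
α₁L₁ = 2.711756×10⁻⁵, α₂L₂ = 7.44974×10⁻⁶ → Δ(αL) = 1.966782×10⁻⁵ m/K
ΔT = 4.20×10⁻³ / 1.966782×10⁻⁵ = 213.547 K, so T = 11.8 + 213.547 = 225.347 °C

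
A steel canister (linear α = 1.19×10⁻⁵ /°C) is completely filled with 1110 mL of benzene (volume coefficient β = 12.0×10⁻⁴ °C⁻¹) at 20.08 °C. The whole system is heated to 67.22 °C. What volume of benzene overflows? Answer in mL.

60.9 mL

The canister also expands: β_container ≈ 3α = 3.57×10⁻⁵ /K
Net overflow = V₀(β_liq − 3α_cont)ΔT
β − 3α = 1.20×10⁻³ − 3.57×10⁻⁵ = 1.1643×10⁻³ /K; ΔT = 47.14 K
ΔV = 1110 × 1.1643×10⁻³ × 47.14 = 60.9 mL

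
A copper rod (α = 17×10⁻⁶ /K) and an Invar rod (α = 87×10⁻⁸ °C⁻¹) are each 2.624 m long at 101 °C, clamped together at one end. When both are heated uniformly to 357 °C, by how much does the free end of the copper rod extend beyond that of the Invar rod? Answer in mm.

10.8 mm

ΔT = 256 K
copper: ΔL = 17×10⁻⁶ × 2.624 m × 256 = 1.1420×10⁻² m = 11.420 mm
Invar: ΔL = 87×10⁻⁸ × 2.624 m × 256 = 5.8442×10⁻⁴ m = 0.58442 mm
difference = 11.420 − 0.58442 = 10.83558 mm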